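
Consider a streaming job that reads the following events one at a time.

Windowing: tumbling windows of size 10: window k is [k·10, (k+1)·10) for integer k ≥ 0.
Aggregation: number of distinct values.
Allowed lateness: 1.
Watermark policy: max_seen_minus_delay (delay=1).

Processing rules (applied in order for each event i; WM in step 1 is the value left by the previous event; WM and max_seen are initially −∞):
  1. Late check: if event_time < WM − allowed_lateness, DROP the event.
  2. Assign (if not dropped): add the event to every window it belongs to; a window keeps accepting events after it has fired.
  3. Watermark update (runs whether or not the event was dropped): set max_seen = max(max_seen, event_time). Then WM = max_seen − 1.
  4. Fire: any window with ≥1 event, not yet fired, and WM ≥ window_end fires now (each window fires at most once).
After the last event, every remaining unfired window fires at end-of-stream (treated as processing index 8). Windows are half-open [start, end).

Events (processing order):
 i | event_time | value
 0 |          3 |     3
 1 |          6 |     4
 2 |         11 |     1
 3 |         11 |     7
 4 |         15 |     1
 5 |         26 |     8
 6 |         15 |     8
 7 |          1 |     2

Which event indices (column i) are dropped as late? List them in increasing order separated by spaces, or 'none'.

6 7

i=0 t=3 v=3: → [0,10); WM=2
i=1 t=6 v=4: → [0,10); WM=5
i=2 t=11 v=1: → [10,20); WM=10; [0,10) fires=2
i=3 t=11 v=7: → [10,20); WM=10
i=4 t=15 v=1: → [10,20); WM=14
i=5 t=26 v=8: → [20,30); WM=25; [10,20) fires=2
i=6 t=15 v=8: DROP (t<25-1); WM=25
i=7 t=1 v=2: DROP (t<25-1); WM=25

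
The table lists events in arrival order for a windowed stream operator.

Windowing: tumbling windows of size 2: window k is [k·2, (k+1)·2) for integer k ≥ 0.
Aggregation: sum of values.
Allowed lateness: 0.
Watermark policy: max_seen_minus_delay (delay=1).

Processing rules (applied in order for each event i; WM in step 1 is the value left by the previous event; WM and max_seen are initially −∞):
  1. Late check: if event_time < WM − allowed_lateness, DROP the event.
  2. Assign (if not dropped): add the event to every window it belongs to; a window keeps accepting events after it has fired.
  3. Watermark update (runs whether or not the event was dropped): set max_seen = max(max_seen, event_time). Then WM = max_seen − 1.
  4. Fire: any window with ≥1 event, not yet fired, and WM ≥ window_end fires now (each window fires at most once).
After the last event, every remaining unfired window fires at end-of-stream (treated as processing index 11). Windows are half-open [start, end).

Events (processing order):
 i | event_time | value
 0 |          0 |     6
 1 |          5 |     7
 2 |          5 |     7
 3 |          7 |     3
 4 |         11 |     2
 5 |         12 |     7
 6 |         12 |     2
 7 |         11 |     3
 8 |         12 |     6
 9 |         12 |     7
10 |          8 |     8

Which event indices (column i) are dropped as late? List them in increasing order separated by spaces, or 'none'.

i=0 t=0 v=6: → [0,2); WM=-1
i=1 t=5 v=7: → [4,6); WM=4; [0,2) fires=6
i=2 t=5 v=7: → [4,6); WM=4
i=3 t=7 v=3: → [6,8); WM=6; [4,6) fires=14
i=4 t=11 v=2: → [10,12); WM=10; [6,8) fires=3
i=5 t=12 v=7: → [12,14); WM=11
i=6 t=12 v=2: → [12,14); WM=11
i=7 t=11 v=3: → [10,12); WM=11
i=8 t=12 v=6: → [12,14); WM=11
i=9 t=12 v=7: → [12,14); WM=11
i=10 t=8 v=8: DROP (t<11-0); WM=11

10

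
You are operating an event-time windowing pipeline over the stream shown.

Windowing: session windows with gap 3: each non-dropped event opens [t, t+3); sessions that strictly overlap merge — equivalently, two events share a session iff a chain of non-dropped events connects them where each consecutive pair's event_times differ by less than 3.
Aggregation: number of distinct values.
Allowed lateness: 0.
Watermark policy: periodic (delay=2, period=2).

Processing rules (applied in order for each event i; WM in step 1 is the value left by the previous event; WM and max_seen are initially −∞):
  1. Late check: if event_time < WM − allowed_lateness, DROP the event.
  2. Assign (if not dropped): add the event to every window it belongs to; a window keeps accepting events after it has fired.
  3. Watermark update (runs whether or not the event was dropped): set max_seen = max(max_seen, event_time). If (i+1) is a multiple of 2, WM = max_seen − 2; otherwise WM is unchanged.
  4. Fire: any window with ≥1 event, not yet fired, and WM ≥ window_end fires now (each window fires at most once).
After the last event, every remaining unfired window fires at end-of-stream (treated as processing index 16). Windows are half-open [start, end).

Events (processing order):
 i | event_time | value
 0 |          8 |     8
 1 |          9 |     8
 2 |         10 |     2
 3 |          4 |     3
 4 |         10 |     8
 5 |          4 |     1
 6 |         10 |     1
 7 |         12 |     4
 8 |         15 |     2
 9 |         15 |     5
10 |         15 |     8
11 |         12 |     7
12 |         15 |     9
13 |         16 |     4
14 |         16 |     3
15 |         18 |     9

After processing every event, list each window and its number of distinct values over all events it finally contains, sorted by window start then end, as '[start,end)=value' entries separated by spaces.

i=0 t=8 v=8: → [8,11); WM=−∞
i=1 t=9 v=8: → [8,12); WM=7
i=2 t=10 v=2: → [8,13); WM=7
i=3 t=4 v=3: DROP (t<7-0); WM=8
i=4 t=10 v=8: → [8,13); WM=8
i=5 t=4 v=1: DROP (t<8-0); WM=8
i=6 t=10 v=1: → [8,13); WM=8
i=7 t=12 v=4: → [8,15); WM=10
i=8 t=15 v=2: → [15,18); WM=10
i=9 t=15 v=5: → [15,18); WM=13
i=10 t=15 v=8: → [15,18); WM=13
i=11 t=12 v=7: DROP (t<13-0); WM=13
i=12 t=15 v=9: → [15,18); WM=13
i=13 t=16 v=4: → [15,19); WM=14
i=14 t=16 v=3: → [15,19); WM=14
i=15 t=18 v=9: → [15,21); WM=16

[8,15)=4 [15,21)=6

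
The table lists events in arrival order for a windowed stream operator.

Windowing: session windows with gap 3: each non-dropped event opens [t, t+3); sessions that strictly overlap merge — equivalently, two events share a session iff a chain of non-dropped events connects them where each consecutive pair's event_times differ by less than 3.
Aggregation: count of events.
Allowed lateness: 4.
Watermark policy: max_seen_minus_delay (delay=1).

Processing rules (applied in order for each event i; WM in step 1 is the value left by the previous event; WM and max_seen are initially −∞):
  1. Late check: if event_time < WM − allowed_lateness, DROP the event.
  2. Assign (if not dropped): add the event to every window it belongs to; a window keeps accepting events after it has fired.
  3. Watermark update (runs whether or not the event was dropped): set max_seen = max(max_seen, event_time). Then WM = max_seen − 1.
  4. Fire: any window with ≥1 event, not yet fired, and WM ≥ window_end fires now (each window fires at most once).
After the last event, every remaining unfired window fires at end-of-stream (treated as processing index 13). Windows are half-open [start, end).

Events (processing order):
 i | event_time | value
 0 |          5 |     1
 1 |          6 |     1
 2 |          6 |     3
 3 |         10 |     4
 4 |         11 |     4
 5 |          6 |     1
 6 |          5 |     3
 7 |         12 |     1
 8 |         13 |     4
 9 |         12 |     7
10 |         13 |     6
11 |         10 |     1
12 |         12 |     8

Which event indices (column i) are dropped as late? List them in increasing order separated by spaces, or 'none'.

6

i=0 t=5 v=1: → [5,8); WM=4
i=1 t=6 v=1: → [5,9); WM=5
i=2 t=6 v=3: → [5,9); WM=5
i=3 t=10 v=4: → [10,13); WM=9
i=4 t=11 v=4: → [10,14); WM=10
i=5 t=6 v=1: → [5,9); WM=10
i=6 t=5 v=3: DROP (t<10-4); WM=10
i=7 t=12 v=1: → [10,15); WM=11
i=8 t=13 v=4: → [10,16); WM=12
i=9 t=12 v=7: → [10,16); WM=12
i=10 t=13 v=6: → [10,16); WM=12
i=11 t=10 v=1: → [10,16); WM=12
i=12 t=12 v=8: → [10,16); WM=12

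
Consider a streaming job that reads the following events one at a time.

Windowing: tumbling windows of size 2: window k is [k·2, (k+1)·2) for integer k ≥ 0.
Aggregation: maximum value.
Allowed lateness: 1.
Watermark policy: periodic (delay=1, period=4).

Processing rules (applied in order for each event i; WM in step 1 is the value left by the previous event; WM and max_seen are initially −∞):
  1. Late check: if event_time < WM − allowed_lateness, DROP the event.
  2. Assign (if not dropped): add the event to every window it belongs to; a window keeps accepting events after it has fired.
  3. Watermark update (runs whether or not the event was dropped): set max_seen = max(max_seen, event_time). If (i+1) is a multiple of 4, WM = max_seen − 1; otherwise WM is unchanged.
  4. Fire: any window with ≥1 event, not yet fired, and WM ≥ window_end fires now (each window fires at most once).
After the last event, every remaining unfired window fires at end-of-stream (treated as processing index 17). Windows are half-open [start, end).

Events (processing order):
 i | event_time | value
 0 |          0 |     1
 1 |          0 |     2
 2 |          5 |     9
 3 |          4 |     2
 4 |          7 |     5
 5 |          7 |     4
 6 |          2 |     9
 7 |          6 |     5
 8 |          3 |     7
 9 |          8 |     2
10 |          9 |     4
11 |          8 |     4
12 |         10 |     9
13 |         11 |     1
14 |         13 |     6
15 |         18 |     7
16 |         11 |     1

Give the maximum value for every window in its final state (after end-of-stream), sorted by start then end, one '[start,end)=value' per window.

[0,2)=2 [4,6)=9 [6,8)=5 [8,10)=4 [10,12)=9 [12,14)=6 [18,20)=7

i=0 t=0 v=1: → [0,2); WM=−∞
i=1 t=0 v=2: → [0,2); WM=−∞
i=2 t=5 v=9: → [4,6); WM=−∞
i=3 t=4 v=2: → [4,6); WM=4; [0,2) fires=2
i=4 t=7 v=5: → [6,8); WM=4
i=5 t=7 v=4: → [6,8); WM=4
i=6 t=2 v=9: DROP (t<4-1); WM=4
i=7 t=6 v=5: → [6,8); WM=6; [4,6) fires=9
i=8 t=3 v=7: DROP (t<6-1); WM=6
i=9 t=8 v=2: → [8,10); WM=6
i=10 t=9 v=4: → [8,10); WM=6
i=11 t=8 v=4: → [8,10); WM=8; [6,8) fires=5
i=12 t=10 v=9: → [10,12); WM=8
i=13 t=11 v=1: → [10,12); WM=8
i=14 t=13 v=6: → [12,14); WM=8
i=15 t=18 v=7: → [18,20); WM=17; [8,10) fires=4 [10,12) fires=9 [12,14) fires=6
i=16 t=11 v=1: DROP (t<17-1); WM=17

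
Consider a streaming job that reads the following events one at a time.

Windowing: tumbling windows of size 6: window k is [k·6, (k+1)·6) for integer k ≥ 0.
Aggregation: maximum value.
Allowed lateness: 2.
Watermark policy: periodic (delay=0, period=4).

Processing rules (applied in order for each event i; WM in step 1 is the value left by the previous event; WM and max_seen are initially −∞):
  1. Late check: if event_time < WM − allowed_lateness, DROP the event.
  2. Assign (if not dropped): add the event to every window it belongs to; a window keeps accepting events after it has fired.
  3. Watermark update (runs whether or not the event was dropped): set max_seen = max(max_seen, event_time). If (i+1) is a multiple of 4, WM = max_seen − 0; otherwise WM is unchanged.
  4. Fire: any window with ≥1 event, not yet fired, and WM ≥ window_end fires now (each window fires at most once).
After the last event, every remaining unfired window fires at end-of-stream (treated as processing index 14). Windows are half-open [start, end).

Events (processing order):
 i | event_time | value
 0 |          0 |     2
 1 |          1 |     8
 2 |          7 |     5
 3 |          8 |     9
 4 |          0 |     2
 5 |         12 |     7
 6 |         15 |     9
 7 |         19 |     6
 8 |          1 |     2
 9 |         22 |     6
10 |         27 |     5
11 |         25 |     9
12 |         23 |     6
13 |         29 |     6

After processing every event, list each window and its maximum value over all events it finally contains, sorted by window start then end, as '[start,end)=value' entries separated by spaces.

i=0 t=0 v=2: → [0,6); WM=−∞
i=1 t=1 v=8: → [0,6); WM=−∞
i=2 t=7 v=5: → [6,12); WM=−∞
i=3 t=8 v=9: → [6,12); WM=8; [0,6) fires=8
i=4 t=0 v=2: DROP (t<8-2); WM=8
i=5 t=12 v=7: → [12,18); WM=8
i=6 t=15 v=9: → [12,18); WM=8
i=7 t=19 v=6: → [18,24); WM=19; [6,12) fires=9 [12,18) fires=9
i=8 t=1 v=2: DROP (t<19-2); WM=19
i=9 t=22 v=6: → [18,24); WM=19
i=10 t=27 v=5: → [24,30); WM=19
i=11 t=25 v=9: → [24,30); WM=27; [18,24) fires=6
i=12 t=23 v=6: DROP (t<27-2); WM=27
i=13 t=29 v=6: → [24,30); WM=27

[0,6)=8 [6,12)=9 [12,18)=9 [18,24)=6 [24,30)=9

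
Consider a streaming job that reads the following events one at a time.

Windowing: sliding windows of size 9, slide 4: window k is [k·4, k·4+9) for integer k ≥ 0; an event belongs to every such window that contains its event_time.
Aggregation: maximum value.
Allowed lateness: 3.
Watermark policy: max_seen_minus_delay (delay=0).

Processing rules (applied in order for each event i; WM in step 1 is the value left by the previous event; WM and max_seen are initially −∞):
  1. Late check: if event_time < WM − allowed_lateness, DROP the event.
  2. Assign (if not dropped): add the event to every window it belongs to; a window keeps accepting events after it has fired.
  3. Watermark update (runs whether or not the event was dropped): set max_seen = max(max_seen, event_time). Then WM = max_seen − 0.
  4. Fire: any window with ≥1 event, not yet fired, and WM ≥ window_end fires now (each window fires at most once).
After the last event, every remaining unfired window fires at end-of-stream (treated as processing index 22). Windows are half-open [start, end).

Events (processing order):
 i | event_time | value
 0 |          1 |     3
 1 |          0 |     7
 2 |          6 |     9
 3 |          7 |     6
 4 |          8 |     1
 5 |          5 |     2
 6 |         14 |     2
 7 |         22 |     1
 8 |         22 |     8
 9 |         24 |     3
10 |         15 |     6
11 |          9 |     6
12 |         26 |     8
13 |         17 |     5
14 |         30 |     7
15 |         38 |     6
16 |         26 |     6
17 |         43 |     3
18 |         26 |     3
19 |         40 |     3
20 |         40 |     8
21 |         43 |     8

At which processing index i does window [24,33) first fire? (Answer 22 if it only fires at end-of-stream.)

15

i=0 t=1 v=3: → [0,9); WM=1
i=1 t=0 v=7: → [0,9); WM=1
i=2 t=6 v=9: → [4,13),[0,9); WM=6
i=3 t=7 v=6: → [4,13),[0,9); WM=7
i=4 t=8 v=1: → [8,17),[4,13),[0,9); WM=8
i=5 t=5 v=2: → [4,13),[0,9); WM=8
i=6 t=14 v=2: → [12,21),[8,17); WM=14; [0,9) fires=9 [4,13) fires=9
i=7 t=22 v=1: → [20,29),[16,25); WM=22; [8,17) fires=2 [12,21) fires=2
i=8 t=22 v=8: → [20,29),[16,25); WM=22
i=9 t=24 v=3: → [24,33),[20,29),[16,25); WM=24
i=10 t=15 v=6: DROP (t<24-3); WM=24
i=11 t=9 v=6: DROP (t<24-3); WM=24
i=12 t=26 v=8: → [24,33),[20,29); WM=26; [16,25) fires=8
i=13 t=17 v=5: DROP (t<26-3); WM=26
i=14 t=30 v=7: → [28,37),[24,33); WM=30; [20,29) fires=8
i=15 t=38 v=6: → [36,45),[32,41); WM=38; [24,33) fires=8 [28,37) fires=7
i=16 t=26 v=6: DROP (t<38-3); WM=38
i=17 t=43 v=3: → [40,49),[36,45); WM=43; [32,41) fires=6
i=18 t=26 v=3: DROP (t<43-3); WM=43
i=19 t=40 v=3: → [40,49),[36,45),[32,41); WM=43
i=20 t=40 v=8: → [40,49),[36,45),[32,41); WM=43
i=21 t=43 v=8: → [40,49),[36,45); WM=43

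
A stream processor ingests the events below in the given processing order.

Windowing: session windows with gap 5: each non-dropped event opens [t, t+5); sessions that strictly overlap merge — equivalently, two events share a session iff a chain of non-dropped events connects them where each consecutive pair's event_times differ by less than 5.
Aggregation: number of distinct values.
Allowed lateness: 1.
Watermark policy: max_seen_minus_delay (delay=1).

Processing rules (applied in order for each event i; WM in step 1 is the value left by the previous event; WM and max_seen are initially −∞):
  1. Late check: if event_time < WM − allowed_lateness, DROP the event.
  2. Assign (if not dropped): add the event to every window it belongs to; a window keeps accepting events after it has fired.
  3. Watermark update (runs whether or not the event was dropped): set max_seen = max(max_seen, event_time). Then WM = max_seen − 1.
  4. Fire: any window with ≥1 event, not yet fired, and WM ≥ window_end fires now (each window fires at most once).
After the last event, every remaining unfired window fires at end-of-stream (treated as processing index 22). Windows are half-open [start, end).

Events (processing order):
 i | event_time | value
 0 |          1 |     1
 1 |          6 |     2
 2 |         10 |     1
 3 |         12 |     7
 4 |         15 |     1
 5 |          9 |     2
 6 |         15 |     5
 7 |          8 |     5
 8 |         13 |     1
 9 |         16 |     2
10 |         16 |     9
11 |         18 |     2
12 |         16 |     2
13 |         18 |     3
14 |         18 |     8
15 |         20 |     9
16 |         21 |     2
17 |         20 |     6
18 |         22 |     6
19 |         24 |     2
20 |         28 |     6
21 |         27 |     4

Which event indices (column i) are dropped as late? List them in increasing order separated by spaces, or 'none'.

i=0 t=1 v=1: → [1,6); WM=0
i=1 t=6 v=2: → [6,11); WM=5
i=2 t=10 v=1: → [6,15); WM=9
i=3 t=12 v=7: → [6,17); WM=11
i=4 t=15 v=1: → [6,20); WM=14
i=5 t=9 v=2: DROP (t<14-1); WM=14
i=6 t=15 v=5: → [6,20); WM=14
i=7 t=8 v=5: DROP (t<14-1); WM=14
i=8 t=13 v=1: → [6,20); WM=14
i=9 t=16 v=2: → [6,21); WM=15
i=10 t=16 v=9: → [6,21); WM=15
i=11 t=18 v=2: → [6,23); WM=17
i=12 t=16 v=2: → [6,23); WM=17
i=13 t=18 v=3: → [6,23); WM=17
i=14 t=18 v=8: → [6,23); WM=17
i=15 t=20 v=9: → [6,25); WM=19
i=16 t=21 v=2: → [6,26); WM=20
i=17 t=20 v=6: → [6,26); WM=20
i=18 t=22 v=6: → [6,27); WM=21
i=19 t=24 v=2: → [6,29); WM=23
i=20 t=28 v=6: → [6,33); WM=27
i=21 t=27 v=4: → [6,33); WM=27

5 7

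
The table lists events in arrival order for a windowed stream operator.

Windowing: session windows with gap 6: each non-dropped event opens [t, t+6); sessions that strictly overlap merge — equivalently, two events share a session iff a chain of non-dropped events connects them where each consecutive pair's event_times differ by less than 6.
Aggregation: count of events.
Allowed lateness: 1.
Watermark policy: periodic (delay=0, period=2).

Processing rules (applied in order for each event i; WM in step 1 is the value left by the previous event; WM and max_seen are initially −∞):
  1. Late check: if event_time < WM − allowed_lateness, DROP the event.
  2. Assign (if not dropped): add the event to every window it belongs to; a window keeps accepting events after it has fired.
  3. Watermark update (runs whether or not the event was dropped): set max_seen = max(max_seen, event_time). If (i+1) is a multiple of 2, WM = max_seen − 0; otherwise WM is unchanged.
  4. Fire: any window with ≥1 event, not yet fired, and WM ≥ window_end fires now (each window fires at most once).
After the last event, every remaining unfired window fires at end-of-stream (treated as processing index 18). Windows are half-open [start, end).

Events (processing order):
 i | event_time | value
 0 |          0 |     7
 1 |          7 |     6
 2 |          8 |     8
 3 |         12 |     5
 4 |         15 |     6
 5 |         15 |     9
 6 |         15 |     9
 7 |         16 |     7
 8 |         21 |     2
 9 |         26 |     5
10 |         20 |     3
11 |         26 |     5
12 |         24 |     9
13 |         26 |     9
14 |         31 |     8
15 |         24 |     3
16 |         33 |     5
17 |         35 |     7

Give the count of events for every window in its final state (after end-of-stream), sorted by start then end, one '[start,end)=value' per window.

[0,6)=1 [7,41)=14

i=0 t=0 v=7: → [0,6); WM=−∞
i=1 t=7 v=6: → [7,13); WM=7
i=2 t=8 v=8: → [7,14); WM=7
i=3 t=12 v=5: → [7,18); WM=12
i=4 t=15 v=6: → [7,21); WM=12
i=5 t=15 v=9: → [7,21); WM=15
i=6 t=15 v=9: → [7,21); WM=15
i=7 t=16 v=7: → [7,22); WM=16
i=8 t=21 v=2: → [7,27); WM=16
i=9 t=26 v=5: → [7,32); WM=26
i=10 t=20 v=3: DROP (t<26-1); WM=26
i=11 t=26 v=5: → [7,32); WM=26
i=12 t=24 v=9: DROP (t<26-1); WM=26
i=13 t=26 v=9: → [7,32); WM=26
i=14 t=31 v=8: → [7,37); WM=26
i=15 t=24 v=3: DROP (t<26-1); WM=31
i=16 t=33 v=5: → [7,39); WM=31
i=17 t=35 v=7: → [7,41); WM=35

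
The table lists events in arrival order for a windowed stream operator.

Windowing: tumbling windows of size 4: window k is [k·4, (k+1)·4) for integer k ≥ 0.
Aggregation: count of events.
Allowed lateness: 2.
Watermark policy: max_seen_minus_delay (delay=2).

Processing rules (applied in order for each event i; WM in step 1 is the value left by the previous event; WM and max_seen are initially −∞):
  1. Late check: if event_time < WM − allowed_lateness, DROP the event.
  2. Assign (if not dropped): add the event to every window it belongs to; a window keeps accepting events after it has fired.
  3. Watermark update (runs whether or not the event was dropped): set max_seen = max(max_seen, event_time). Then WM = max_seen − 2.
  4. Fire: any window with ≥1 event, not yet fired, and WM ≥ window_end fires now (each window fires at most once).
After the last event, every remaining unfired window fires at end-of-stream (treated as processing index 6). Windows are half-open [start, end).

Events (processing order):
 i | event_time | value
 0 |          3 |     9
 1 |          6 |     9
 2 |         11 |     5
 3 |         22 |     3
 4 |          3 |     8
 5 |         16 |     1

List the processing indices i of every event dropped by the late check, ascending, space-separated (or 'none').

4 5

i=0 t=3 v=9: → [0,4); WM=1
i=1 t=6 v=9: → [4,8); WM=4; [0,4) fires=1
i=2 t=11 v=5: → [8,12); WM=9; [4,8) fires=1
i=3 t=22 v=3: → [20,24); WM=20; [8,12) fires=1
i=4 t=3 v=8: DROP (t<20-2); WM=20
i=5 t=16 v=1: DROP (t<20-2); WM=20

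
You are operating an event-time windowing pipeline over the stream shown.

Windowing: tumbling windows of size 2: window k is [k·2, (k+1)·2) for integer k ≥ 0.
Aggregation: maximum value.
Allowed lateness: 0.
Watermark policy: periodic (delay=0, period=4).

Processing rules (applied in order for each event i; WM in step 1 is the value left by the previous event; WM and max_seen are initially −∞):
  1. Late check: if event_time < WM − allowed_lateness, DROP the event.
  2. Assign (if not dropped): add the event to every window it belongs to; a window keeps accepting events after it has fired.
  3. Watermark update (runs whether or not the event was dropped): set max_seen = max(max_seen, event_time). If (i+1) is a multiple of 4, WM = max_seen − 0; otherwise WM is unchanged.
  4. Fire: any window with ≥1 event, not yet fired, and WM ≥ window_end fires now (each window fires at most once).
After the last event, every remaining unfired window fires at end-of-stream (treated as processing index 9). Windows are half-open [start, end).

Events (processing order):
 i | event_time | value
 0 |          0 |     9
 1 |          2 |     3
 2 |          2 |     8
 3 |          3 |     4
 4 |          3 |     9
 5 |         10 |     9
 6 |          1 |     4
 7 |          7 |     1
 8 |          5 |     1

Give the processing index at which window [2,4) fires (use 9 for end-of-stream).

i=0 t=0 v=9: → [0,2); WM=−∞
i=1 t=2 v=3: → [2,4); WM=−∞
i=2 t=2 v=8: → [2,4); WM=−∞
i=3 t=3 v=4: → [2,4); WM=3; [0,2) fires=9
i=4 t=3 v=9: → [2,4); WM=3
i=5 t=10 v=9: → [10,12); WM=3
i=6 t=1 v=4: DROP (t<3-0); WM=3
i=7 t=7 v=1: → [6,8); WM=10; [2,4) fires=9 [6,8) fires=1
i=8 t=5 v=1: DROP (t<10-0); WM=10

7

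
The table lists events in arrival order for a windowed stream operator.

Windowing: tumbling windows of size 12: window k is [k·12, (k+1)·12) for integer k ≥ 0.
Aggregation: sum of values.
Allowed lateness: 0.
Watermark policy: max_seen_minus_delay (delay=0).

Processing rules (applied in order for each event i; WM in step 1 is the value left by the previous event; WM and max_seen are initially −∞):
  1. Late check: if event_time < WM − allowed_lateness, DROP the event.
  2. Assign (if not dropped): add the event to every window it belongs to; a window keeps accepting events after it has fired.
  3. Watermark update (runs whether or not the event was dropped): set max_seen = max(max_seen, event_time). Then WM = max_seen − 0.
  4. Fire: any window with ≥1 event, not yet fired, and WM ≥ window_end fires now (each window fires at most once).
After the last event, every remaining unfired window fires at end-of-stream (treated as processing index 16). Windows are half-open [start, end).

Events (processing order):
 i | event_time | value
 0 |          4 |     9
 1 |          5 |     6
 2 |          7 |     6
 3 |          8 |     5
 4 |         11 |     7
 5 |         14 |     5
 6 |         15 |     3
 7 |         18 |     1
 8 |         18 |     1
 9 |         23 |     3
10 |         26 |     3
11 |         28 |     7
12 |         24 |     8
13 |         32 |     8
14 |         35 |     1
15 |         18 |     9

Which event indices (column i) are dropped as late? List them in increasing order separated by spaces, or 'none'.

12 15

i=0 t=4 v=9: → [0,12); WM=4
i=1 t=5 v=6: → [0,12); WM=5
i=2 t=7 v=6: → [0,12); WM=7
i=3 t=8 v=5: → [0,12); WM=8
i=4 t=11 v=7: → [0,12); WM=11
i=5 t=14 v=5: → [12,24); WM=14; [0,12) fires=33
i=6 t=15 v=3: → [12,24); WM=15
i=7 t=18 v=1: → [12,24); WM=18
i=8 t=18 v=1: → [12,24); WM=18
i=9 t=23 v=3: → [12,24); WM=23
i=10 t=26 v=3: → [24,36); WM=26; [12,24) fires=13
i=11 t=28 v=7: → [24,36); WM=28
i=12 t=24 v=8: DROP (t<28-0); WM=28
i=13 t=32 v=8: → [24,36); WM=32
i=14 t=35 v=1: → [24,36); WM=35
i=15 t=18 v=9: DROP (t<35-0); WM=35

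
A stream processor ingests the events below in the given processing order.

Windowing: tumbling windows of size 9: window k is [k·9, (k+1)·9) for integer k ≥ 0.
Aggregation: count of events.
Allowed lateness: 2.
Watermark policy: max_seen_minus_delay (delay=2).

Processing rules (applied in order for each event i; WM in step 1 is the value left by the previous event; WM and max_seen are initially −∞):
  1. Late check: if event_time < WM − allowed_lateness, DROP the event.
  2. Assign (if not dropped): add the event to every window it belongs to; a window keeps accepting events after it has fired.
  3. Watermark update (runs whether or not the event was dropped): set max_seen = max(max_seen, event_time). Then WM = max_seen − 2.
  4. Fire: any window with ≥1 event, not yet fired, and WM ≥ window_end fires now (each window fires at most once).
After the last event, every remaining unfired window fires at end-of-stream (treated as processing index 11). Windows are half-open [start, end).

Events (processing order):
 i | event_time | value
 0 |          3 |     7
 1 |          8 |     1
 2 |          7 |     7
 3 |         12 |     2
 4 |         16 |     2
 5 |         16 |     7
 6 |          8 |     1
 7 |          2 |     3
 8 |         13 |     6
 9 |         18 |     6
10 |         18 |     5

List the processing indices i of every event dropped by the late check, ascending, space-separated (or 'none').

6 7

i=0 t=3 v=7: → [0,9); WM=1
i=1 t=8 v=1: → [0,9); WM=6
i=2 t=7 v=7: → [0,9); WM=6
i=3 t=12 v=2: → [9,18); WM=10; [0,9) fires=3
i=4 t=16 v=2: → [9,18); WM=14
i=5 t=16 v=7: → [9,18); WM=14
i=6 t=8 v=1: DROP (t<14-2); WM=14
i=7 t=2 v=3: DROP (t<14-2); WM=14
i=8 t=13 v=6: → [9,18); WM=14
i=9 t=18 v=6: → [18,27); WM=16
i=10 t=18 v=5: → [18,27); WM=16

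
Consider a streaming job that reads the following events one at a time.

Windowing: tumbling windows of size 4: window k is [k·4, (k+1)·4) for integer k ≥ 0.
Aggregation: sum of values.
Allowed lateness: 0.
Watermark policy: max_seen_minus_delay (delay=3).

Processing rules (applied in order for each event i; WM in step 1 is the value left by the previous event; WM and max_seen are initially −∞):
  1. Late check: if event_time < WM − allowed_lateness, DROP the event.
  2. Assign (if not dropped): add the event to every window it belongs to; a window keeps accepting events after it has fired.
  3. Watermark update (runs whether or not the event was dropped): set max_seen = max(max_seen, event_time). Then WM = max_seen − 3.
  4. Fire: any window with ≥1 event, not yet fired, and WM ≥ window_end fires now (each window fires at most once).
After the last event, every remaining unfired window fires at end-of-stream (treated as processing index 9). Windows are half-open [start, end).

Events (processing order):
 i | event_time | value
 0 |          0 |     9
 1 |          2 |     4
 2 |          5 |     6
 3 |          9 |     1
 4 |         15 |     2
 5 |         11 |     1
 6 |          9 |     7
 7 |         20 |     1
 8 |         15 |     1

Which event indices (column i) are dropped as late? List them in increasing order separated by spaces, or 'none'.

5 6 8

i=0 t=0 v=9: → [0,4); WM=-3
i=1 t=2 v=4: → [0,4); WM=-1
i=2 t=5 v=6: → [4,8); WM=2
i=3 t=9 v=1: → [8,12); WM=6; [0,4) fires=13
i=4 t=15 v=2: → [12,16); WM=12; [4,8) fires=6 [8,12) fires=1
i=5 t=11 v=1: DROP (t<12-0); WM=12
i=6 t=9 v=7: DROP (t<12-0); WM=12
i=7 t=20 v=1: → [20,24); WM=17; [12,16) fires=2
i=8 t=15 v=1: DROP (t<17-0); WM=17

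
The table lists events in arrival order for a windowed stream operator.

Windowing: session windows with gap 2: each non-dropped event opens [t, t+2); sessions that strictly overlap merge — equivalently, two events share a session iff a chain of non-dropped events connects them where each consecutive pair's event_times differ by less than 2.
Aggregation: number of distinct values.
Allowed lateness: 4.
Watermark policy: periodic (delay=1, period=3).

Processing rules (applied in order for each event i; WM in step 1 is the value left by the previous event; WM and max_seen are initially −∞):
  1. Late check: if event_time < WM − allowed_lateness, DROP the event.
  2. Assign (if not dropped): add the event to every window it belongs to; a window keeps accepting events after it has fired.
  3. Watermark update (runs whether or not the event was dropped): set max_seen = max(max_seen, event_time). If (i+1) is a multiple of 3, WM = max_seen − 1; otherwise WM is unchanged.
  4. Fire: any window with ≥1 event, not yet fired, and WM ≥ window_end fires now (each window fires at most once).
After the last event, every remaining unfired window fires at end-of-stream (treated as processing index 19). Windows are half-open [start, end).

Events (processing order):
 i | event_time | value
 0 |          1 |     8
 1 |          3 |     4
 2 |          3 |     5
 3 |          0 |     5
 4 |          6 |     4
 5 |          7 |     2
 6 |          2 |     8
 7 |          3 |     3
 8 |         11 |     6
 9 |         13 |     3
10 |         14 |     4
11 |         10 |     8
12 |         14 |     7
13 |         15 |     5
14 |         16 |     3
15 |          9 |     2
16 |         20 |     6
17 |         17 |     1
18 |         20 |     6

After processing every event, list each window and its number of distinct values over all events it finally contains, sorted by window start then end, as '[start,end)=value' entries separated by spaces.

[0,5)=4 [6,9)=2 [10,13)=2 [13,19)=5 [20,22)=1

i=0 t=1 v=8: → [1,3); WM=−∞
i=1 t=3 v=4: → [3,5); WM=−∞
i=2 t=3 v=5: → [3,5); WM=2
i=3 t=0 v=5: → [0,3); WM=2
i=4 t=6 v=4: → [6,8); WM=2
i=5 t=7 v=2: → [6,9); WM=6
i=6 t=2 v=8: → [0,5); WM=6
i=7 t=3 v=3: → [0,5); WM=6
i=8 t=11 v=6: → [11,13); WM=10
i=9 t=13 v=3: → [13,15); WM=10
i=10 t=14 v=4: → [13,16); WM=10
i=11 t=10 v=8: → [10,13); WM=13
i=12 t=14 v=7: → [13,16); WM=13
i=13 t=15 v=5: → [13,17); WM=13
i=14 t=16 v=3: → [13,18); WM=15
i=15 t=9 v=2: DROP (t<15-4); WM=15
i=16 t=20 v=6: → [20,22); WM=15
i=17 t=17 v=1: → [13,19); WM=19
i=18 t=20 v=6: → [20,22); WM=19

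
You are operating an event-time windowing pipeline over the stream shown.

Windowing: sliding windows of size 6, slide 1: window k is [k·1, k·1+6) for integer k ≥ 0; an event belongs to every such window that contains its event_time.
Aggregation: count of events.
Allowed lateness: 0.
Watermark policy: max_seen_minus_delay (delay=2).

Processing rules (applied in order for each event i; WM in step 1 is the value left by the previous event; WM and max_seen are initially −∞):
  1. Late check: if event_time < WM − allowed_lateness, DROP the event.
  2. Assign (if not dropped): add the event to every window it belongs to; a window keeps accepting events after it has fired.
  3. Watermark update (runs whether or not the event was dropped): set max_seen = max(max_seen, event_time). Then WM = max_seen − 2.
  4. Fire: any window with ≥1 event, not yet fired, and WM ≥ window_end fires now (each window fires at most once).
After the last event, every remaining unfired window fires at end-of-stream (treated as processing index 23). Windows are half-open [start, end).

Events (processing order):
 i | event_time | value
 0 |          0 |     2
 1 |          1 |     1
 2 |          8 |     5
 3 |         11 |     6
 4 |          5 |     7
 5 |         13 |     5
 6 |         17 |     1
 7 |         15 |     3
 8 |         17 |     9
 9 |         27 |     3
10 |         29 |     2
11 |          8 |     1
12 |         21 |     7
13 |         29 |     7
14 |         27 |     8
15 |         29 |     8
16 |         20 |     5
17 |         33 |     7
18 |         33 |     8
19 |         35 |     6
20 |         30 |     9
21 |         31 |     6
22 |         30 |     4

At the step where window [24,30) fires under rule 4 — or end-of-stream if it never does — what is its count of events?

i=0 t=0 v=2: → [0,6); WM=-2
i=1 t=1 v=1: → [1,7),[0,6); WM=-1
i=2 t=8 v=5: → [8,14),[7,13),[6,12),[5,11),[4,10),[3,9); WM=6; [0,6) fires=2
i=3 t=11 v=6: → [11,17),[10,16),[9,15),[8,14),[7,13),[6,12); WM=9; [1,7) fires=1 [3,9) fires=1
i=4 t=5 v=7: DROP (t<9-0); WM=9
i=5 t=13 v=5: → [13,19),[12,18),[11,17),[10,16),[9,15),[8,14); WM=11; [4,10) fires=1 [5,11) fires=1
i=6 t=17 v=1: → [17,23),[16,22),[15,21),[14,20),[13,19),[12,18); WM=15; [6,12) fires=2 [7,13) fires=2 [8,14) fires=3 [9,15) fires=2
i=7 t=15 v=3: → [15,21),[14,20),[13,19),[12,18),[11,17),[10,16); WM=15
i=8 t=17 v=9: → [17,23),[16,22),[15,21),[14,20),[13,19),[12,18); WM=15
i=9 t=27 v=3: → [27,33),[26,32),[25,31),[24,30),[23,29),[22,28); WM=25; [10,16) fires=3 [11,17) fires=3 [12,18) fires=4 [13,19) fires=4 [14,20) fires=3 [15,21) fires=3 [16,22) fires=2 [17,23) fires=2
i=10 t=29 v=2: → [29,35),[28,34),[27,33),[26,32),[25,31),[24,30); WM=27
i=11 t=8 v=1: DROP (t<27-0); WM=27
i=12 t=21 v=7: DROP (t<27-0); WM=27
i=13 t=29 v=7: → [29,35),[28,34),[27,33),[26,32),[25,31),[24,30); WM=27
i=14 t=27 v=8: → [27,33),[26,32),[25,31),[24,30),[23,29),[22,28); WM=27
i=15 t=29 v=8: → [29,35),[28,34),[27,33),[26,32),[25,31),[24,30); WM=27
i=16 t=20 v=5: DROP (t<27-0); WM=27
i=17 t=33 v=7: → [33,39),[32,38),[31,37),[30,36),[29,35),[28,34); WM=31; [22,28) fires=2 [23,29) fires=2 [24,30) fires=5 [25,31) fires=5
i=18 t=33 v=8: → [33,39),[32,38),[31,37),[30,36),[29,35),[28,34); WM=31
i=19 t=35 v=6: → [35,41),[34,40),[33,39),[32,38),[31,37),[30,36); WM=33; [26,32) fires=5 [27,33) fires=5
i=20 t=30 v=9: DROP (t<33-0); WM=33
i=21 t=31 v=6: DROP (t<33-0); WM=33
i=22 t=30 v=4: DROP (t<33-0); WM=33

5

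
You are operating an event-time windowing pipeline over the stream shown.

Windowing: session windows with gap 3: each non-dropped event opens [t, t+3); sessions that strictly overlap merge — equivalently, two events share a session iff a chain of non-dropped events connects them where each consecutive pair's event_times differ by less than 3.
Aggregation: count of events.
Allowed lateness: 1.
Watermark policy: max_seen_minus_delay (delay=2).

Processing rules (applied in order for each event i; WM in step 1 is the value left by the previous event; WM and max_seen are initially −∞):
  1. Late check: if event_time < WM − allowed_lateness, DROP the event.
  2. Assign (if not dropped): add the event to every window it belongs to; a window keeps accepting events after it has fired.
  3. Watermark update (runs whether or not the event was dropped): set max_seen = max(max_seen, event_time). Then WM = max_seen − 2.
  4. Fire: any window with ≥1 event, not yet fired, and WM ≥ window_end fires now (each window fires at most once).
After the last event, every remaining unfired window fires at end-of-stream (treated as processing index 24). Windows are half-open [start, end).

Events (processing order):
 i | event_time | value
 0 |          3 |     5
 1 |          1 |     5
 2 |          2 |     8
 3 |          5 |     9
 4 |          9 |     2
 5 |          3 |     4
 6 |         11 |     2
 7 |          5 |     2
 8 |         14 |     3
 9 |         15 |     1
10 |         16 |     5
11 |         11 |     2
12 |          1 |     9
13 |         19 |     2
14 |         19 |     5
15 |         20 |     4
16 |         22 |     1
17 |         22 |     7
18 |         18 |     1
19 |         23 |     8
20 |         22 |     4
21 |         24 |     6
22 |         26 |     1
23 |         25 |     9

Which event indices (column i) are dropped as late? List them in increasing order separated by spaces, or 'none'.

5 7 11 12 18

i=0 t=3 v=5: → [3,6); WM=1
i=1 t=1 v=5: → [1,6); WM=1
i=2 t=2 v=8: → [1,6); WM=1
i=3 t=5 v=9: → [1,8); WM=3
i=4 t=9 v=2: → [9,12); WM=7
i=5 t=3 v=4: DROP (t<7-1); WM=7
i=6 t=11 v=2: → [9,14); WM=9
i=7 t=5 v=2: DROP (t<9-1); WM=9
i=8 t=14 v=3: → [14,17); WM=12
i=9 t=15 v=1: → [14,18); WM=13
i=10 t=16 v=5: → [14,19); WM=14
i=11 t=11 v=2: DROP (t<14-1); WM=14
i=12 t=1 v=9: DROP (t<14-1); WM=14
i=13 t=19 v=2: → [19,22); WM=17
i=14 t=19 v=5: → [19,22); WM=17
i=15 t=20 v=4: → [19,23); WM=18
i=16 t=22 v=1: → [19,25); WM=20
i=17 t=22 v=7: → [19,25); WM=20
i=18 t=18 v=1: DROP (t<20-1); WM=20
i=19 t=23 v=8: → [19,26); WM=21
i=20 t=22 v=4: → [19,26); WM=21
i=21 t=24 v=6: → [19,27); WM=22
i=22 t=26 v=1: → [19,29); WM=24
i=23 t=25 v=9: → [19,29); WM=24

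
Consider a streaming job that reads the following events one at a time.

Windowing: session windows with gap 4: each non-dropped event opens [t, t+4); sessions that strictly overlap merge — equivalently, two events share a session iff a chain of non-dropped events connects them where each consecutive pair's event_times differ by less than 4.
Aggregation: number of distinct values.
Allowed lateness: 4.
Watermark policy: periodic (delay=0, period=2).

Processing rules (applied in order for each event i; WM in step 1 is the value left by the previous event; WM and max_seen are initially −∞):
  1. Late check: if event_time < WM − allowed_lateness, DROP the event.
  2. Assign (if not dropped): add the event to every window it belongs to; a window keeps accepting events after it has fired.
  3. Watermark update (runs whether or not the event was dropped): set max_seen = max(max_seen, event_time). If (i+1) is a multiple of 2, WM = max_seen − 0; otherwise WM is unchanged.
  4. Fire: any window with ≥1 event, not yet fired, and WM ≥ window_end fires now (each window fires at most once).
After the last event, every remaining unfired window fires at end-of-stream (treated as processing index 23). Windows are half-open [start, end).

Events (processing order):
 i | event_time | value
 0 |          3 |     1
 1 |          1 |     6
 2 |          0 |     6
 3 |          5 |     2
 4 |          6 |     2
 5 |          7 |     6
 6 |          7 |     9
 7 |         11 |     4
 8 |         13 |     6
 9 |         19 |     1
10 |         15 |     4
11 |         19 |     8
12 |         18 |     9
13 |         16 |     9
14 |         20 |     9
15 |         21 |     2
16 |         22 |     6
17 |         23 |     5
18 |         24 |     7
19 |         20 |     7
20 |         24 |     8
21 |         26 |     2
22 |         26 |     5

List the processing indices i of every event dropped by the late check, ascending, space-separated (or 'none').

none

i=0 t=3 v=1: → [3,7); WM=−∞
i=1 t=1 v=6: → [1,7); WM=3
i=2 t=0 v=6: → [0,7); WM=3
i=3 t=5 v=2: → [0,9); WM=5
i=4 t=6 v=2: → [0,10); WM=5
i=5 t=7 v=6: → [0,11); WM=7
i=6 t=7 v=9: → [0,11); WM=7
i=7 t=11 v=4: → [11,15); WM=11
i=8 t=13 v=6: → [11,17); WM=11
i=9 t=19 v=1: → [19,23); WM=19
i=10 t=15 v=4: → [11,19); WM=19
i=11 t=19 v=8: → [19,23); WM=19
i=12 t=18 v=9: → [11,23); WM=19
i=13 t=16 v=9: → [11,23); WM=19
i=14 t=20 v=9: → [11,24); WM=19
i=15 t=21 v=2: → [11,25); WM=21
i=16 t=22 v=6: → [11,26); WM=21
i=17 t=23 v=5: → [11,27); WM=23
i=18 t=24 v=7: → [11,28); WM=23
i=19 t=20 v=7: → [11,28); WM=24
i=20 t=24 v=8: → [11,28); WM=24
i=21 t=26 v=2: → [11,30); WM=26
i=22 t=26 v=5: → [11,30); WM=26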